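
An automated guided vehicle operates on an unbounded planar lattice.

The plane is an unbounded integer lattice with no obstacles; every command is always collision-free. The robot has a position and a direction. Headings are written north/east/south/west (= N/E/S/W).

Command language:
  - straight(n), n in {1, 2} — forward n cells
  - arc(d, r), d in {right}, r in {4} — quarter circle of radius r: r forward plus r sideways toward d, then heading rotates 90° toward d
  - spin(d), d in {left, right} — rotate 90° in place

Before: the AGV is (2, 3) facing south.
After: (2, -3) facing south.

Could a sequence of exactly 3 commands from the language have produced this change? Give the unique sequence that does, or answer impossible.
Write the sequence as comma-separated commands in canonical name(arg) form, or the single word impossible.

key: still facing S at the end — nothing in the sequence rotates
from: (2, 3) facing south
1. straight(2) → (2, 1) facing south
2. straight(2) → (2, -1) facing south
3. straight(2) → (2, -3) facing south
uniquely the one of 125 3-step routes that fits.

straight(2), straight(2), straight(2)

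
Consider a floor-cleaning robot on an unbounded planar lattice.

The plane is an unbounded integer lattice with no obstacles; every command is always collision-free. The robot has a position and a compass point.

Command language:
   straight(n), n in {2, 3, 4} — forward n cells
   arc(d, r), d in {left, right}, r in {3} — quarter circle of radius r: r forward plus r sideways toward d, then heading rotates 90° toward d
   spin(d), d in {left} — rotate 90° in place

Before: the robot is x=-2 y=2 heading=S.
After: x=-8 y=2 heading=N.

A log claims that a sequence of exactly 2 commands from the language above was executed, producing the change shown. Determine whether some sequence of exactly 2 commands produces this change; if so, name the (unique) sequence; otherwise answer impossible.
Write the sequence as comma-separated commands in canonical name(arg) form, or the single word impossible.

key: position moved to (-8,2) AND the heading swung to N — translation plus rotation needed
t0: x=-2 y=2 heading=S
t=1 arc(right, 3) ⇒ x=-5 y=-1 heading=W
t=2 arc(right, 3) ⇒ x=-8 y=2 heading=N
uniquely the one of 36 2-step routes that fits.

arc(right, 3), arc(right, 3)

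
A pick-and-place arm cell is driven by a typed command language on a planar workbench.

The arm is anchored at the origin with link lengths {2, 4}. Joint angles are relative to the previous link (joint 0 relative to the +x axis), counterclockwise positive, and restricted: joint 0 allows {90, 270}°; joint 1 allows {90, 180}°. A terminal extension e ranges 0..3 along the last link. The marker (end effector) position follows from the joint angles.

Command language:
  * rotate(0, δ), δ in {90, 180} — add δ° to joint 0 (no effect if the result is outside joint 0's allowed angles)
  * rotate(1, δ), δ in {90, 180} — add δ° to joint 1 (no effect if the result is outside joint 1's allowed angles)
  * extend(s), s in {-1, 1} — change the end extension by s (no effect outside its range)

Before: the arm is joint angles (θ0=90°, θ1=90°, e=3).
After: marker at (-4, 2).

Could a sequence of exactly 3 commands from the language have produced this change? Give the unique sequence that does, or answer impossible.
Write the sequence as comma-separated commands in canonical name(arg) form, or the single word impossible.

begin: joint angles (θ0=90°, θ1=90°, e=3)
[1] after extend(-1): joint angles (θ0=90°, θ1=90°, e=2)
[2] after extend(-1): joint angles (θ0=90°, θ1=90°, e=1)
[3] after extend(-1): joint angles (θ0=90°, θ1=90°, e=0)
no other 3-command option fits: unique.

extend(-1), extend(-1), extend(-1)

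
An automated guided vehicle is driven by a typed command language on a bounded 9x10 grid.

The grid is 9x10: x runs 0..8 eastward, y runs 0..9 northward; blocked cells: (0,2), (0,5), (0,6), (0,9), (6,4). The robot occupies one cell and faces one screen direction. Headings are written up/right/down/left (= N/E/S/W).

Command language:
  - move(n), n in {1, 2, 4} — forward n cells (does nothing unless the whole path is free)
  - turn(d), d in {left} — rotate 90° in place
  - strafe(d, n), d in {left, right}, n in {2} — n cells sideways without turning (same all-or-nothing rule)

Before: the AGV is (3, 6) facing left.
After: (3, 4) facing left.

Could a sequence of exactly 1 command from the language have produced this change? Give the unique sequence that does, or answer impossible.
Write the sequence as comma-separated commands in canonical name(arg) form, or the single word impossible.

strafe(left, 2)

key: still facing W — the one step turns nothing
begin: (3, 6) facing left
[1] after strafe(left, 2): (3, 4) facing left
uniquely the one of 6 1-step routes that fits.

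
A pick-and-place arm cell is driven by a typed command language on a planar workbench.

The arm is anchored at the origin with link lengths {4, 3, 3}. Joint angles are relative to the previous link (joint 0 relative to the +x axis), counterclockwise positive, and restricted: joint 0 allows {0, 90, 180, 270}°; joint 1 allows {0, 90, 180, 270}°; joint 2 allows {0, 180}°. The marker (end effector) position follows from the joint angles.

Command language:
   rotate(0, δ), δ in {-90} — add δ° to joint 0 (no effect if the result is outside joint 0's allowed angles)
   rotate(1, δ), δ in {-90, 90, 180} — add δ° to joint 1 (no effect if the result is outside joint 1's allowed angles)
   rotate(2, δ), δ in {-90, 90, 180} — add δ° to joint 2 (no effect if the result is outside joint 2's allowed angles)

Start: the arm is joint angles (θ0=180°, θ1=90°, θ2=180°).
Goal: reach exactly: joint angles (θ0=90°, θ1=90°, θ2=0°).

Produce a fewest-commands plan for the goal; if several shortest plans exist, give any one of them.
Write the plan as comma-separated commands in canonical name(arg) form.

rotate(0, -90), rotate(2, 180)

initial: joint angles (θ0=180°, θ1=90°, θ2=180°)
t=1 rotate(0, -90) ⇒ joint angles (θ0=90°, θ1=90°, θ2=180°)
t=2 rotate(2, 180) ⇒ joint angles (θ0=90°, θ1=90°, θ2=0°)
minimal: 2 command(s), checked below 2.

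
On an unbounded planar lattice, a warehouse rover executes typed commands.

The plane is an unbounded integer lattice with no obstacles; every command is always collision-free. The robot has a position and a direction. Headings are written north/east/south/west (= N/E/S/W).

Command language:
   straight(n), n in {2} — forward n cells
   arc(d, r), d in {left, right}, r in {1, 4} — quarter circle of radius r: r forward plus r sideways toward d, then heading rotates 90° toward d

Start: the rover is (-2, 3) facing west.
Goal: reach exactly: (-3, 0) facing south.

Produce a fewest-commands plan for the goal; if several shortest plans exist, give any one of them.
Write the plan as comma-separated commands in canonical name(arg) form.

initial: (-2, 3) facing west
[1] after arc(left, 1): (-3, 2) facing south
[2] after straight(2): (-3, 0) facing south
minimal: 2 command(s), checked below 2.

arc(left, 1), straight(2)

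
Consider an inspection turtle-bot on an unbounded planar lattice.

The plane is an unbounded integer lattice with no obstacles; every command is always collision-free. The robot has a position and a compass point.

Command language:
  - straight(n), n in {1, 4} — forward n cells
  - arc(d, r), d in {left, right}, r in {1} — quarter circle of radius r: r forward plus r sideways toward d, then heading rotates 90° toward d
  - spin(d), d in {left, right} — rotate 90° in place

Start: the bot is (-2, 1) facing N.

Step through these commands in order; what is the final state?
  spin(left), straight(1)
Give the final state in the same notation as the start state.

begin: (-2, 1) facing N
t=1 spin(left) ⇒ (-2, 1) facing W
t=2 straight(1) ⇒ (-3, 1) facing W

(-3, 1) facing W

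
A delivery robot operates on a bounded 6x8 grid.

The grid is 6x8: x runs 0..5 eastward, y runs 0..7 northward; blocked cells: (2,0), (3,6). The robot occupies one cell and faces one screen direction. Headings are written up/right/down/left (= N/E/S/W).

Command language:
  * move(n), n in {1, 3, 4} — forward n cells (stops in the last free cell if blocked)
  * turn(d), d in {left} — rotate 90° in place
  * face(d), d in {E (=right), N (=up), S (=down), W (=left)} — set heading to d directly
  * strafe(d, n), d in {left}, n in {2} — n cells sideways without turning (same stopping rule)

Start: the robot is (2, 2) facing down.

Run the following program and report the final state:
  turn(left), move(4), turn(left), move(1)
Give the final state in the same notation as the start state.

start: (2, 2) facing down
step 1 (turn(left)): (2, 2) facing right
step 2 (move(4)): (5, 2) facing right
step 3 (turn(left)): (5, 2) facing up
step 4 (move(1)): (5, 3) facing up

(5, 3) facing up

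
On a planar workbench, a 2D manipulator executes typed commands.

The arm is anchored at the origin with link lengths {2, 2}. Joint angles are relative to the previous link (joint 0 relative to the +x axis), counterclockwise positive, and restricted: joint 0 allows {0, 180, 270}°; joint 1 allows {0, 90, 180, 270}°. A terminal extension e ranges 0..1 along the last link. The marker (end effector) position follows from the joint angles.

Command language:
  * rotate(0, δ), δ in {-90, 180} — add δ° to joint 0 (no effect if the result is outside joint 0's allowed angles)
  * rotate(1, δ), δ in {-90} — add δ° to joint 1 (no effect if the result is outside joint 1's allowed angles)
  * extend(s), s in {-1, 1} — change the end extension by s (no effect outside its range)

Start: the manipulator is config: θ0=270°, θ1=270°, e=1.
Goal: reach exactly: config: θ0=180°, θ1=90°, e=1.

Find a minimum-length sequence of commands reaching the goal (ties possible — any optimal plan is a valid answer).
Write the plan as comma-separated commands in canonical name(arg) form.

rotate(0, -90), rotate(1, -90), rotate(1, -90)

begin: config: θ0=270°, θ1=270°, e=1
t=1 rotate(0, -90) ⇒ config: θ0=180°, θ1=270°, e=1
t=2 rotate(1, -90) ⇒ config: θ0=180°, θ1=180°, e=1
t=3 rotate(1, -90) ⇒ config: θ0=180°, θ1=90°, e=1
minimal: 3 command(s), checked below 3.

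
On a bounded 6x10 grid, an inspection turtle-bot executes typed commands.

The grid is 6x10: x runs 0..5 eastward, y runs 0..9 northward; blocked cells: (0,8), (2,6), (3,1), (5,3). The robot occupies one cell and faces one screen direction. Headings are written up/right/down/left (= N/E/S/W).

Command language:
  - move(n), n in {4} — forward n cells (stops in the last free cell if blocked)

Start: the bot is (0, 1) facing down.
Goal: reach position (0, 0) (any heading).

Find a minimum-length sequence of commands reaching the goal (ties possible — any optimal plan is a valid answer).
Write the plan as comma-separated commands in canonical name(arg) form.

move(4)

initial: (0, 1) facing down
step 1 (move(4)): (0, 0) facing down
minimal: 1 command(s), checked below 1.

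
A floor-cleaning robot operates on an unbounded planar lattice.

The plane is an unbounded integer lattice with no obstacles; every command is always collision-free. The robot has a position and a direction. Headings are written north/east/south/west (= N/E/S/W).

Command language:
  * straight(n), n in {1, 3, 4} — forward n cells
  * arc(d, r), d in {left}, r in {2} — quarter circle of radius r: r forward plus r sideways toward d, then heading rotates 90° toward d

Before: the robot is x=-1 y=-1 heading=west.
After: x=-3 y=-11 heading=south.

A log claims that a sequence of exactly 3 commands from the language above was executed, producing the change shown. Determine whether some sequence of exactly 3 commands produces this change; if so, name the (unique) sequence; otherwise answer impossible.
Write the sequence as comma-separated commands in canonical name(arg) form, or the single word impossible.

arc(left, 2), straight(4), straight(4)

key: cell and facing (now S) both changed — the 3 commands mix motion and turning
t0: x=-1 y=-1 heading=west
1. arc(left, 2) → x=-3 y=-3 heading=south
2. straight(4) → x=-3 y=-7 heading=south
3. straight(4) → x=-3 y=-11 heading=south
all 64 alternatives checked — unique.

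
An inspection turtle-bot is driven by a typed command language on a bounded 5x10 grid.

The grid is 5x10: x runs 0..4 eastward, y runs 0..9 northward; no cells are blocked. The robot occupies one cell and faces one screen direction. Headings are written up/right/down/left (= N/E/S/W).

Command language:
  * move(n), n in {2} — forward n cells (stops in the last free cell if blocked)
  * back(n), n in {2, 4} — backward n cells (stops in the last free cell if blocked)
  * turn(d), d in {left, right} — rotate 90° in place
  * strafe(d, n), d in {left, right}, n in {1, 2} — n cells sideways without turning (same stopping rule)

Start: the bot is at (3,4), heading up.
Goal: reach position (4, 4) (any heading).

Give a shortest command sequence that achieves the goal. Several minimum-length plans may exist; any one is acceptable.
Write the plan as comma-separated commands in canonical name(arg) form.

strafe(right, 2)

from: at (3,4), heading up
t=1 strafe(right, 2) ⇒ at (4,4), heading up
minimal: 1 command(s), checked below 1.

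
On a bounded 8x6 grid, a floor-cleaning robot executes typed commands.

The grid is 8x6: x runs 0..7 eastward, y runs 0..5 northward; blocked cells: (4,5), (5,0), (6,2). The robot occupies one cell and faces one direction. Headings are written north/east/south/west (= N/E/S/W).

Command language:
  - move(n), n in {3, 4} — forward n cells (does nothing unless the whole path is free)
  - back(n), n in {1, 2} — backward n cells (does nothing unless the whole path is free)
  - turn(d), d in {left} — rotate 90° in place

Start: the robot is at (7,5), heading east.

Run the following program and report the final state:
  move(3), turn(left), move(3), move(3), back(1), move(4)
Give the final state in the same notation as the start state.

at (7,4), heading north

start: at (7,5), heading east
1. move(3) → at (7,5), heading east
2. turn(left) → at (7,5), heading north
3. move(3) → at (7,5), heading north
4. move(3) → at (7,5), heading north
5. back(1) → at (7,4), heading north
6. move(4) → at (7,4), heading north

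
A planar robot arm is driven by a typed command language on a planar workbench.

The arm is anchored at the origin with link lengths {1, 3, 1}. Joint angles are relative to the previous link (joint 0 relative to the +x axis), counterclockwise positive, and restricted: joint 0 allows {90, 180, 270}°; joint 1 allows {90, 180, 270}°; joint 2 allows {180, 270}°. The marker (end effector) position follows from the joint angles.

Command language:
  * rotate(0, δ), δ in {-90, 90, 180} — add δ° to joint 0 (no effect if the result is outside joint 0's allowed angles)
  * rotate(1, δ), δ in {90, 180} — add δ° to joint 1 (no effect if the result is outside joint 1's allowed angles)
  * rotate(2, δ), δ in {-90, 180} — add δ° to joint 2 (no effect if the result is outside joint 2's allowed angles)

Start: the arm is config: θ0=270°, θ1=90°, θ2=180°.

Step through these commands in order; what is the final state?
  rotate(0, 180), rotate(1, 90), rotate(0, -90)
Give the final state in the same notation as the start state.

start: config: θ0=270°, θ1=90°, θ2=180°
[1] after rotate(0, 180): config: θ0=90°, θ1=90°, θ2=180°
[2] after rotate(1, 90): config: θ0=90°, θ1=180°, θ2=180°
[3] after rotate(0, -90): config: θ0=90°, θ1=180°, θ2=180°

config: θ0=90°, θ1=180°, θ2=180°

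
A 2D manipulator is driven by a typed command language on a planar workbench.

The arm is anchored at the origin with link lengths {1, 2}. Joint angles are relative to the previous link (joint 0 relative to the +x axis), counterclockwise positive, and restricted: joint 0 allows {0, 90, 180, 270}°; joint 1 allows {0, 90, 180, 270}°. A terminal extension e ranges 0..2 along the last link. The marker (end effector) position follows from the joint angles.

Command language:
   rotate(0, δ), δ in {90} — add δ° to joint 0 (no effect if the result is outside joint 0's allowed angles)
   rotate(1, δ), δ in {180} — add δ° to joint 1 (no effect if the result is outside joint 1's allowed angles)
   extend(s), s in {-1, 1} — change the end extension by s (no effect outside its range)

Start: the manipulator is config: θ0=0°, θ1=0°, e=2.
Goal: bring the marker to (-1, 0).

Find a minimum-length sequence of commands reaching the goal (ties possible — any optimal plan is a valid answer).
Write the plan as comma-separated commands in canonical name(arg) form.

rotate(1, 180), extend(-1), extend(-1)

initial: config: θ0=0°, θ1=0°, e=2
[1] after rotate(1, 180): config: θ0=0°, θ1=180°, e=2
[2] after extend(-1): config: θ0=0°, θ1=180°, e=1
[3] after extend(-1): config: θ0=0°, θ1=180°, e=0
no 2-step plan works, so 3 is optimal.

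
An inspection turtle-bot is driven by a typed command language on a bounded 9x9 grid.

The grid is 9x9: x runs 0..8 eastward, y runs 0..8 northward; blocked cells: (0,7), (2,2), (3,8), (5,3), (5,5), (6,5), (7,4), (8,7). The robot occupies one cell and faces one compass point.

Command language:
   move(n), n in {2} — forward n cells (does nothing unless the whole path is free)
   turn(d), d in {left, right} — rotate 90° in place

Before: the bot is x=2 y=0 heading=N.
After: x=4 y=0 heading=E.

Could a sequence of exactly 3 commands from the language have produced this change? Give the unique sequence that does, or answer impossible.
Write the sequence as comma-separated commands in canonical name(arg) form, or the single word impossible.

key: position moved to (4,0) AND the heading swung to E — translation plus rotation needed
begin: x=2 y=0 heading=N
t=1 move(2) ⇒ x=2 y=0 heading=N
t=2 turn(right) ⇒ x=2 y=0 heading=E
t=3 move(2) ⇒ x=4 y=0 heading=E
no other 3-command option fits: unique.

move(2), turn(right), move(2)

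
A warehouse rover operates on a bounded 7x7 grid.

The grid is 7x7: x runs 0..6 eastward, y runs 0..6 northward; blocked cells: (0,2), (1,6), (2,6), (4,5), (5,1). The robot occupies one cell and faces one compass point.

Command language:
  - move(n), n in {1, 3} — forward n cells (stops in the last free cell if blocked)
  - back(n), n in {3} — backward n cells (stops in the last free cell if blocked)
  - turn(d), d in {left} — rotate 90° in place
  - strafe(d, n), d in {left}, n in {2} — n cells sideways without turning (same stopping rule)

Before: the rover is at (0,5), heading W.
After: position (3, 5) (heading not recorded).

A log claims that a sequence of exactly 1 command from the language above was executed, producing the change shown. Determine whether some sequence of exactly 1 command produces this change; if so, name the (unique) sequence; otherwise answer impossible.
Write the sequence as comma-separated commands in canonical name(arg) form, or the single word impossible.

initial: at (0,5), heading W
step 1 (back(3)): at (3,5), heading W
no other 1-command option fits: unique.

back(3)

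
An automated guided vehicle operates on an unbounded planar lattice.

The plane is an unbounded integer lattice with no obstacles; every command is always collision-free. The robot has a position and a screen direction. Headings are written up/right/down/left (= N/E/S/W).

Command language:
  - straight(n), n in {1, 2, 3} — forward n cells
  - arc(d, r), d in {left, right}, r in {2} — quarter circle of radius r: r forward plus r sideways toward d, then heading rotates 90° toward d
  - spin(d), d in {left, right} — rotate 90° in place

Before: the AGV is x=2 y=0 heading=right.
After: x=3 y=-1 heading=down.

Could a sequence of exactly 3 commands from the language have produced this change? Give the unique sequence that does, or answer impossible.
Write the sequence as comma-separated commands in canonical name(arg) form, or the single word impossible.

straight(1), spin(right), straight(1)

key: position moved to (3,-1) AND the heading swung to S — translation plus rotation needed
initial: x=2 y=0 heading=right
1. straight(1) → x=3 y=0 heading=right
2. spin(right) → x=3 y=0 heading=down
3. straight(1) → x=3 y=-1 heading=down
no other 3-command option fits: unique.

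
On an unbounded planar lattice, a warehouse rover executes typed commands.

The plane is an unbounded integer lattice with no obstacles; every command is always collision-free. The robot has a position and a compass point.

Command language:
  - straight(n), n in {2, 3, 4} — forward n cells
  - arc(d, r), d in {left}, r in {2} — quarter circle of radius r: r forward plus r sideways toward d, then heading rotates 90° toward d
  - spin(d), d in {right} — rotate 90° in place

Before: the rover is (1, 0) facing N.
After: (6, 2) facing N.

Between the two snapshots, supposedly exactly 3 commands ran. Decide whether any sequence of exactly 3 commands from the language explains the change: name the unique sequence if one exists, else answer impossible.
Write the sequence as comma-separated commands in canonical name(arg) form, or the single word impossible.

spin(right), straight(3), arc(left, 2)

key: order matters: swapping spin(right) and arc(left, 2) lands elsewhere
initial: (1, 0) facing N
[1] after spin(right): (1, 0) facing E
[2] after straight(3): (4, 0) facing E
[3] after arc(left, 2): (6, 2) facing N
no rival 3-sequence matches.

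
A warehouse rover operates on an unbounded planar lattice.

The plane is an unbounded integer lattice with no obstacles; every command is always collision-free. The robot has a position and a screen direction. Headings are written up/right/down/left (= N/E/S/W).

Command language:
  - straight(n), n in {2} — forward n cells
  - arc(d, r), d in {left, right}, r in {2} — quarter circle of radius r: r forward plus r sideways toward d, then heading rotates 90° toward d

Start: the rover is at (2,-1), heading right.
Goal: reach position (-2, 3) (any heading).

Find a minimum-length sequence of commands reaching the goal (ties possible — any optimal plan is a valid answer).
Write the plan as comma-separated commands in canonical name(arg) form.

arc(left, 2), arc(left, 2), straight(2), straight(2)

start: at (2,-1), heading right
1. arc(left, 2) → at (4,1), heading up
2. arc(left, 2) → at (2,3), heading left
3. straight(2) → at (0,3), heading left
4. straight(2) → at (-2,3), heading left
minimal: 4 command(s), checked below 4.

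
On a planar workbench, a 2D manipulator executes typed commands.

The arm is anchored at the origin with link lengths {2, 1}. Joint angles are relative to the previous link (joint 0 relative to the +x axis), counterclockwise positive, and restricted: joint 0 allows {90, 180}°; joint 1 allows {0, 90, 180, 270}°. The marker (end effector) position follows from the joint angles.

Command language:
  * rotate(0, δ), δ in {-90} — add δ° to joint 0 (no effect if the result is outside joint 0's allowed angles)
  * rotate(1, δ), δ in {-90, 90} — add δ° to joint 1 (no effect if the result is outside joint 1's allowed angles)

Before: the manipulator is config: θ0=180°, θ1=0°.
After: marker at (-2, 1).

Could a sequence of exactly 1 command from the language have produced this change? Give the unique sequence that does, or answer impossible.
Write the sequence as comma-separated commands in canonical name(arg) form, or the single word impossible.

rotate(1, -90)

start: config: θ0=180°, θ1=0°
[1] after rotate(1, -90): config: θ0=180°, θ1=270°
all 3 alternatives checked — unique.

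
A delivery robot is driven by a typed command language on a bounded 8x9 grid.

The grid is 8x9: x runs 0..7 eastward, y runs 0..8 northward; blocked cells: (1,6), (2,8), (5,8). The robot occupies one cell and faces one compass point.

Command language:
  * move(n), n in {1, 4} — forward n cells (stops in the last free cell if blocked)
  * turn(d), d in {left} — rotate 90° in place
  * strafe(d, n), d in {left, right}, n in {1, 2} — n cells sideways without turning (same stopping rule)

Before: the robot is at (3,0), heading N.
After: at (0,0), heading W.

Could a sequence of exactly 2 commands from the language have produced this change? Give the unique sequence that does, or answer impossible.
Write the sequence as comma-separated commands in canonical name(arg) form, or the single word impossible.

key: position moved to (0,0) AND the heading swung to W — translation plus rotation needed
from: at (3,0), heading N
step 1 (turn(left)): at (3,0), heading W
step 2 (move(4)): at (0,0), heading W
no other 2-command option fits: unique.

turn(left), move(4)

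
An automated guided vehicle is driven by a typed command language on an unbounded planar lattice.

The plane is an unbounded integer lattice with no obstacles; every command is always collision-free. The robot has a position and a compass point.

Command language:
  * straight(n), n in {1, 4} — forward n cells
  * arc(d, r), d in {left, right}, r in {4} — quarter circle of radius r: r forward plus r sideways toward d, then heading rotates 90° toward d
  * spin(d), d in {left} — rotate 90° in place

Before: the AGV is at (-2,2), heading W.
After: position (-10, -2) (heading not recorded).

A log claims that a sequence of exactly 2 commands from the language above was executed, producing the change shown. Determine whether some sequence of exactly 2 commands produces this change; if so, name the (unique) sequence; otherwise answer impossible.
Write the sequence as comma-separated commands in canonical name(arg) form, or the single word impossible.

straight(4), arc(left, 4)

key: order matters: swapping straight(4) and arc(left, 4) lands elsewhere
begin: at (-2,2), heading W
t=1 straight(4) ⇒ at (-6,2), heading W
t=2 arc(left, 4) ⇒ at (-10,-2), heading S
uniquely the one of 25 2-step routes that fits.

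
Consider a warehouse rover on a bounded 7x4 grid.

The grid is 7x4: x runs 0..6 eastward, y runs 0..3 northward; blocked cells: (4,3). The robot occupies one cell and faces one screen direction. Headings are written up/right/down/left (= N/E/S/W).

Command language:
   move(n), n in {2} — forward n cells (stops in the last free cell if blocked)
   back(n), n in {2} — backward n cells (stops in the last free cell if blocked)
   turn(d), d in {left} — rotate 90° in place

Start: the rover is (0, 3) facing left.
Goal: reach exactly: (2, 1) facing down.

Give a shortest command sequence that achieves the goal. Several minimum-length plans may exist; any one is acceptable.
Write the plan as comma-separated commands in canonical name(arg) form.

from: (0, 3) facing left
1. back(2) → (2, 3) facing left
2. turn(left) → (2, 3) facing down
3. move(2) → (2, 1) facing down
shorter routes all fall short; 3 is best.

back(2), turn(left), move(2)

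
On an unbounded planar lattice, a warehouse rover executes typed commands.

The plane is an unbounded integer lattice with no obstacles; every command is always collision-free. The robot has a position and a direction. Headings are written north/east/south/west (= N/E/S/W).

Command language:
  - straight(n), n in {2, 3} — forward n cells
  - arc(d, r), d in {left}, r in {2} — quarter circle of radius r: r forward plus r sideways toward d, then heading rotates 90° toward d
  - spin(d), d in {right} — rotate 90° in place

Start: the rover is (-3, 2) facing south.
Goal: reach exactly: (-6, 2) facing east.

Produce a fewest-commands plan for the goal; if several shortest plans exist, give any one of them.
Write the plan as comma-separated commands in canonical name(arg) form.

initial: (-3, 2) facing south
1. spin(right) → (-3, 2) facing west
2. straight(3) → (-6, 2) facing west
3. spin(right) → (-6, 2) facing north
4. spin(right) → (-6, 2) facing east
minimal: 4 command(s), checked below 4.

spin(right), straight(3), spin(right), spin(right)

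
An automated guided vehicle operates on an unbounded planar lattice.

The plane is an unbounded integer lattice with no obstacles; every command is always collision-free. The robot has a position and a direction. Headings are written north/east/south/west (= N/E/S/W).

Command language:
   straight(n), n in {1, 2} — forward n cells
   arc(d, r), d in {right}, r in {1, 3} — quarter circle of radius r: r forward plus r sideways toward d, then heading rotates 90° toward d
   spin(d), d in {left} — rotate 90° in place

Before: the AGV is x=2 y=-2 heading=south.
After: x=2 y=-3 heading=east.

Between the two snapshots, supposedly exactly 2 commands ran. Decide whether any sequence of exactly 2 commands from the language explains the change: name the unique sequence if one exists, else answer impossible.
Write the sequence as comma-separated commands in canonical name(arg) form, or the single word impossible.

straight(1), spin(left)

key: running spin(left) before straight(1) would end elsewhere — order is forced
start: x=2 y=-2 heading=south
t=1 straight(1) ⇒ x=2 y=-3 heading=south
t=2 spin(left) ⇒ x=2 y=-3 heading=east
no other 2-command option fits: unique.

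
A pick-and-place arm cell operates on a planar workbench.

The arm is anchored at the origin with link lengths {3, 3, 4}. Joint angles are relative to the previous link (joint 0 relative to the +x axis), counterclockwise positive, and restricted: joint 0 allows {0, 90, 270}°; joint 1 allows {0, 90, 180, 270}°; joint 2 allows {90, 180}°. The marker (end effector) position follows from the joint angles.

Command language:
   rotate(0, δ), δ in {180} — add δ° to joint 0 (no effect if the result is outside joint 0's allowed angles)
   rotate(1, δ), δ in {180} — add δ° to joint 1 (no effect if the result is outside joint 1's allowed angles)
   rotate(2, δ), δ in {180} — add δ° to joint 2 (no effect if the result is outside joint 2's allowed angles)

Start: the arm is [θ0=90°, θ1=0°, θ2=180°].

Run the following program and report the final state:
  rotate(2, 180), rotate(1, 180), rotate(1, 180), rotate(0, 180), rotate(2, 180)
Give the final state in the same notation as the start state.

start: [θ0=90°, θ1=0°, θ2=180°]
t=1 rotate(2, 180) ⇒ [θ0=90°, θ1=0°, θ2=180°]
t=2 rotate(1, 180) ⇒ [θ0=90°, θ1=180°, θ2=180°]
t=3 rotate(1, 180) ⇒ [θ0=90°, θ1=0°, θ2=180°]
t=4 rotate(0, 180) ⇒ [θ0=270°, θ1=0°, θ2=180°]
t=5 rotate(2, 180) ⇒ [θ0=270°, θ1=0°, θ2=180°]

[θ0=270°, θ1=0°, θ2=180°]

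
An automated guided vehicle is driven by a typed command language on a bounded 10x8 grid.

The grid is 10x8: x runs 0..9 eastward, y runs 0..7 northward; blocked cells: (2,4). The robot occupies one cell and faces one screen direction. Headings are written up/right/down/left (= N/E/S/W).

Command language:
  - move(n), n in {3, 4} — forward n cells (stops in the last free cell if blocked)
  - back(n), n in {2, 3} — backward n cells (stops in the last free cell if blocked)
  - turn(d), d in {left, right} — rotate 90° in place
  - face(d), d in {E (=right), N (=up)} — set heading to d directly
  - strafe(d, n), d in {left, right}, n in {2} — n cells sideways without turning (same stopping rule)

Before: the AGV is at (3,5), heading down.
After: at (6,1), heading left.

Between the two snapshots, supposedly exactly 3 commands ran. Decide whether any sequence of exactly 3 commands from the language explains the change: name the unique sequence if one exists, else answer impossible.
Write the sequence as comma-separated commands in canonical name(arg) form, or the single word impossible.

key: order matters: swapping move(4) and back(3) lands elsewhere
t0: at (3,5), heading down
step 1 (move(4)): at (3,1), heading down
step 2 (turn(right)): at (3,1), heading left
step 3 (back(3)): at (6,1), heading left
no other 3-command option fits: unique.

move(4), turn(right), back(3)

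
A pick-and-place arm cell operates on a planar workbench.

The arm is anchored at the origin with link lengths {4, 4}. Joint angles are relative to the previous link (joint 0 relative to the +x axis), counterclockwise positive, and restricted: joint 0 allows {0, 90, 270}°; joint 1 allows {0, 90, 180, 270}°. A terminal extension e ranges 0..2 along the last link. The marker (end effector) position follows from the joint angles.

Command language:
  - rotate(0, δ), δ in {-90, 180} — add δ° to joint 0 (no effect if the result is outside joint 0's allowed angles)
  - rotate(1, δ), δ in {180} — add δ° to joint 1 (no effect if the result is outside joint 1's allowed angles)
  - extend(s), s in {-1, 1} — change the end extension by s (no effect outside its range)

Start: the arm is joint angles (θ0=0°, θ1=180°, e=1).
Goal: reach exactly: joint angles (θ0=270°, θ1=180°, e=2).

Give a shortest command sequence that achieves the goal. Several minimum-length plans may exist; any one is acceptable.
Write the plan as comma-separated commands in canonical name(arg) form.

rotate(0, -90), extend(1)

initial: joint angles (θ0=0°, θ1=180°, e=1)
1. rotate(0, -90) → joint angles (θ0=270°, θ1=180°, e=1)
2. extend(1) → joint angles (θ0=270°, θ1=180°, e=2)
no 1-step plan works, so 2 is optimal.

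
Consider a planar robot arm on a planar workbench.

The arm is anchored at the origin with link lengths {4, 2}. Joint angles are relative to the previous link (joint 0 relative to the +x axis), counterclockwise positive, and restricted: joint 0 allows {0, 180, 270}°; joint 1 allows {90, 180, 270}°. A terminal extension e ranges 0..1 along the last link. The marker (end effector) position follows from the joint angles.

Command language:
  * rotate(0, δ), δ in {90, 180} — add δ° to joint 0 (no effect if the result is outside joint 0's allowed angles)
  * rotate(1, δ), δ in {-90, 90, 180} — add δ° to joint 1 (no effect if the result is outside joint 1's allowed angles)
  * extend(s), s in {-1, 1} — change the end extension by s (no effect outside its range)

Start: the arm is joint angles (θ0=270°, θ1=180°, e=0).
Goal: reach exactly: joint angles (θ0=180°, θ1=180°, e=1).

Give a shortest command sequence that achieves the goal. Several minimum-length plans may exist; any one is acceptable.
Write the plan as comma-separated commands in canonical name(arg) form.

extend(1), rotate(0, 90), rotate(0, 180)

start: joint angles (θ0=270°, θ1=180°, e=0)
t=1 extend(1) ⇒ joint angles (θ0=270°, θ1=180°, e=1)
t=2 rotate(0, 90) ⇒ joint angles (θ0=0°, θ1=180°, e=1)
t=3 rotate(0, 180) ⇒ joint angles (θ0=180°, θ1=180°, e=1)
nothing shorter than 3 reaches the goal.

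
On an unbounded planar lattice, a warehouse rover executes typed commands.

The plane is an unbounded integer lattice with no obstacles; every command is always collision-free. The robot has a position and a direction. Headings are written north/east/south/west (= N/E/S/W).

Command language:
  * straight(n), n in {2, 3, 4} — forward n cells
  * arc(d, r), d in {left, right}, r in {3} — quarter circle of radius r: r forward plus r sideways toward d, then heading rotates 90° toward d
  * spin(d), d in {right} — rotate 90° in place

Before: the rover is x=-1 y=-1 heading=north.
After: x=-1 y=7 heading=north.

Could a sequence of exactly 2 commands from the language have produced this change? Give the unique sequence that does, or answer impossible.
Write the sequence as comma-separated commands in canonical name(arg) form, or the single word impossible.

key: still facing N at the end — nothing in the sequence rotates
t0: x=-1 y=-1 heading=north
[1] after straight(4): x=-1 y=3 heading=north
[2] after straight(4): x=-1 y=7 heading=north
no rival 2-sequence matches.

straight(4), straight(4)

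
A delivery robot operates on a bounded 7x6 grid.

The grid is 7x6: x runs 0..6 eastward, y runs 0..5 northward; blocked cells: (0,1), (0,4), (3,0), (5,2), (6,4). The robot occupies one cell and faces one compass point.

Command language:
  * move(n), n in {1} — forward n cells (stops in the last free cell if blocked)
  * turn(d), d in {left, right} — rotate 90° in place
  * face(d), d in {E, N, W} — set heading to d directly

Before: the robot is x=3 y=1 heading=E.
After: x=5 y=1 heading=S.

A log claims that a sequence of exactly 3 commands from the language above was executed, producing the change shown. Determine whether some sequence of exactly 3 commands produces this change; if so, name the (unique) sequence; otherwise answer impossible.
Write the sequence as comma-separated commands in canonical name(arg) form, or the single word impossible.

key: running turn(right) before move(1) would end elsewhere — order is forced
t0: x=3 y=1 heading=E
t=1 move(1) ⇒ x=4 y=1 heading=E
t=2 move(1) ⇒ x=5 y=1 heading=E
t=3 turn(right) ⇒ x=5 y=1 heading=S
all 216 alternatives checked — unique.

move(1), move(1), turn(right)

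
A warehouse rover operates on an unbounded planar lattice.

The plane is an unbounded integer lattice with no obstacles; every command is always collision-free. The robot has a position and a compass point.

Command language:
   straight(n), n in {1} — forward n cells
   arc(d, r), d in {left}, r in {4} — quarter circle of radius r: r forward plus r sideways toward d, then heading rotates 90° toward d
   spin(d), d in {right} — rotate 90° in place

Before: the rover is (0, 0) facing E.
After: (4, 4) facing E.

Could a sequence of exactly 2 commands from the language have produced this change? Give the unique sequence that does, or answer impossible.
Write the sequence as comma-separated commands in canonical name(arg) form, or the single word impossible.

key: heading stays E — rotations cancel among the 2 commands
from: (0, 0) facing E
t=1 arc(left, 4) ⇒ (4, 4) facing N
t=2 spin(right) ⇒ (4, 4) facing E
no other 2-command option fits: unique.

arc(left, 4), spin(right)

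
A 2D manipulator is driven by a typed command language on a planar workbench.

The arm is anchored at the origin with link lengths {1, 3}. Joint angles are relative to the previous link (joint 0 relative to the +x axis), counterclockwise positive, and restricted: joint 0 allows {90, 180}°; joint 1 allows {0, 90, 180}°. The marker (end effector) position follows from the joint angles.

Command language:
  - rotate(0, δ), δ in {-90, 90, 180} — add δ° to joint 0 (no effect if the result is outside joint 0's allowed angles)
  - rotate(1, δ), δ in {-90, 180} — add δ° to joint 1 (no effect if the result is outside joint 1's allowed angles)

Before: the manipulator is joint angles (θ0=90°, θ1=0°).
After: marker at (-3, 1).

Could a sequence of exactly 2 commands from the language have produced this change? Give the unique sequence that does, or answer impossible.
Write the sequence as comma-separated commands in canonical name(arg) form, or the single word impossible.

key: running rotate(1, -90) before rotate(1, 180) would end elsewhere — order is forced
t0: joint angles (θ0=90°, θ1=0°)
[1] after rotate(1, 180): joint angles (θ0=90°, θ1=180°)
[2] after rotate(1, -90): joint angles (θ0=90°, θ1=90°)
no rival 2-sequence matches.

rotate(1, 180), rotate(1, -90)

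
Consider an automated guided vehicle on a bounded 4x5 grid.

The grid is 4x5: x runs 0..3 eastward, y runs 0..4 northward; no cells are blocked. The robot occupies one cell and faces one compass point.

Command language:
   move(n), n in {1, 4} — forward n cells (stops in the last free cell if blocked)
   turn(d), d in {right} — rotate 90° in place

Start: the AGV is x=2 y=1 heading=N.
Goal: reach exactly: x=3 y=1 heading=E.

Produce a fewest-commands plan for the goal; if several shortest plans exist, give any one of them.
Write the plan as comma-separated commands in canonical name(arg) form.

turn(right), move(1)

begin: x=2 y=1 heading=N
step 1 (turn(right)): x=2 y=1 heading=E
step 2 (move(1)): x=3 y=1 heading=E
minimal: 2 command(s), checked below 2.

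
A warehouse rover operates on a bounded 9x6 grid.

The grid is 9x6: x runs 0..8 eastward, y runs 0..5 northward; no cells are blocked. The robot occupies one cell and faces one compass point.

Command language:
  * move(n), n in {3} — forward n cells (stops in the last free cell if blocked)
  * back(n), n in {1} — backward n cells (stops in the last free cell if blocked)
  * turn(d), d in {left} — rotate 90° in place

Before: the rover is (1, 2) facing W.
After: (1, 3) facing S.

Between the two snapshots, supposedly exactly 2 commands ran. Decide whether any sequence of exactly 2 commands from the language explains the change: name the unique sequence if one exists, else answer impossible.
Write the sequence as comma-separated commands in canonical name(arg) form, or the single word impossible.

key: running back(1) before turn(left) would end elsewhere — order is forced
begin: (1, 2) facing W
1. turn(left) → (1, 2) facing S
2. back(1) → (1, 3) facing S
all 9 alternatives checked — unique.

turn(left), back(1)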